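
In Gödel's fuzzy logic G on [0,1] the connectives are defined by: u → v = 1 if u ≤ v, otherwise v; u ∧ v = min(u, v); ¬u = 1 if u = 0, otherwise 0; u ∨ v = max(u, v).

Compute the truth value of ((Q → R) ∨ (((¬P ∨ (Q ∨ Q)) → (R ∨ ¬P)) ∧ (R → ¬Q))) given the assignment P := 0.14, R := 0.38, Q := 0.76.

0.38

(Q → R): 0.76 > 0.38, so result = 0.38
¬P: Gödel ¬ of 0.14 = 0 (operand ≠ 0)
(Q ∨ Q) = max(0.76, 0.76) = 0.76
(¬P ∨ (Q ∨ Q)) = max(0, 0.76) = 0.76
¬P: Gödel ¬ of 0.14 = 0 (operand ≠ 0)
(R ∨ ¬P) = max(0.38, 0) = 0.38
((¬P ∨ (Q ∨ Q)) → (R ∨ ¬P)): 0.76 > 0.38, so result = 0.38
¬Q: Gödel ¬ of 0.76 = 0 (operand ≠ 0)
(R → ¬Q): 0.38 > 0, so result = 0
(((¬P ∨ (Q ∨ Q)) → (R ∨ ¬P)) ∧ (R → ¬Q)) = min(0.38, 0) = 0
((Q → R) ∨ (((¬P ∨ (Q ∨ Q)) → (R ∨ ¬P)) ∧ (R → ¬Q))) = max(0.38, 0) = 0.38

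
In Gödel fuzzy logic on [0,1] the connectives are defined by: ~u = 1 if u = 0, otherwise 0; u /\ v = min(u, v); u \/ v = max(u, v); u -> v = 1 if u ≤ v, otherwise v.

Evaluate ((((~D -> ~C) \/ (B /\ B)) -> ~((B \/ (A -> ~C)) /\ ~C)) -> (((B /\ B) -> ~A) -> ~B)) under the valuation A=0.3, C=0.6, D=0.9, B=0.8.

1.00

~D: Gödel ¬ of 0.9 = 0 (operand ≠ 0)
~C: Gödel ¬ of 0.6 = 0 (operand ≠ 0)
(~D -> ~C): 0 ≤ 0, so result = 1
(B /\ B) = min(0.8, 0.8) = 0.8
((~D -> ~C) \/ (B /\ B)) = max(1, 0.8) = 1
~C: Gödel ¬ of 0.6 = 0 (operand ≠ 0)
(A -> ~C): 0.3 > 0, so result = 0
(B \/ (A -> ~C)) = max(0.8, 0) = 0.8
~C: Gödel ¬ of 0.6 = 0 (operand ≠ 0)
((B \/ (A -> ~C)) /\ ~C) = min(0.8, 0) = 0
~((B \/ (A -> ~C)) /\ ~C): Gödel ¬ of 0 = 1 (operand is 0)
(((~D -> ~C) \/ (B /\ B)) -> ~((B \/ (A -> ~C)) /\ ~C)): 1 ≤ 1, so result = 1
(B /\ B) = min(0.8, 0.8) = 0.8
~A: Gödel ¬ of 0.3 = 0 (operand ≠ 0)
((B /\ B) -> ~A): 0.8 > 0, so result = 0
~B: Gödel ¬ of 0.8 = 0 (operand ≠ 0)
(((B /\ B) -> ~A) -> ~B): 0 ≤ 0, so result = 1
((((~D -> ~C) \/ (B /\ B)) -> ~((B \/ (A -> ~C)) /\ ~C)) -> (((B /\ B) -> ~A) -> ~B)): 1 ≤ 1, so result = 1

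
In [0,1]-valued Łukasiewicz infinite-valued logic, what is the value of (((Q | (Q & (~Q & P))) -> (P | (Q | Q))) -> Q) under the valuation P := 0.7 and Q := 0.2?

0.20

~Q: Łukasiewicz ¬ gives 1 − 0.2 = 0.8
(~Q & P) = min(0.8, 0.7) = 0.7
(Q & (~Q & P)) = min(0.2, 0.7) = 0.2
(Q | (Q & (~Q & P))) = max(0.2, 0.2) = 0.2
(Q | Q) = max(0.2, 0.2) = 0.2
(P | (Q | Q)) = max(0.7, 0.2) = 0.7
((Q | (Q & (~Q & P))) -> (P | (Q | Q))): min(1, 1 − 0.2 + 0.7) = 1
(((Q | (Q & (~Q & P))) -> (P | (Q | Q))) -> Q): min(1, 1 − 1 + 0.2) = 0.2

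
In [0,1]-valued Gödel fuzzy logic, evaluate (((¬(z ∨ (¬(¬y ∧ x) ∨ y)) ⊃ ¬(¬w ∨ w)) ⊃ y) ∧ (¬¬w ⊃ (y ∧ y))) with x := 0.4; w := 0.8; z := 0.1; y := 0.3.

0.30

¬y: Gödel ¬ of 0.3 = 0 (operand ≠ 0)
(¬y ∧ x) = min(0, 0.4) = 0
¬(¬y ∧ x): Gödel ¬ of 0 = 1 (operand is 0)
(¬(¬y ∧ x) ∨ y) = max(1, 0.3) = 1
(z ∨ (¬(¬y ∧ x) ∨ y)) = max(0.1, 1) = 1
¬(z ∨ (¬(¬y ∧ x) ∨ y)): Gödel ¬ of 1 = 0 (operand ≠ 0)
¬w: Gödel ¬ of 0.8 = 0 (operand ≠ 0)
(¬w ∨ w) = max(0, 0.8) = 0.8
¬(¬w ∨ w): Gödel ¬ of 0.8 = 0 (operand ≠ 0)
(¬(z ∨ (¬(¬y ∧ x) ∨ y)) ⊃ ¬(¬w ∨ w)): 0 ≤ 0, so result = 1
((¬(z ∨ (¬(¬y ∧ x) ∨ y)) ⊃ ¬(¬w ∨ w)) ⊃ y): 1 > 0.3, so result = 0.3
¬w: Gödel ¬ of 0.8 = 0 (operand ≠ 0)
¬¬w: Gödel ¬ of 0 = 1 (operand is 0)
(y ∧ y) = min(0.3, 0.3) = 0.3
(¬¬w ⊃ (y ∧ y)): 1 > 0.3, so result = 0.3
(((¬(z ∨ (¬(¬y ∧ x) ∨ y)) ⊃ ¬(¬w ∨ w)) ⊃ y) ∧ (¬¬w ⊃ (y ∧ y))) = min(0.3, 0.3) = 0.3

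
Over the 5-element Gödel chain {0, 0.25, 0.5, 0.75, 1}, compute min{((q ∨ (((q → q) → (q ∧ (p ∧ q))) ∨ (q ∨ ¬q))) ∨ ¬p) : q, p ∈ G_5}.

0.25

The minimum is attained at q = 0.25, p = 0.25:
  (q → q): 0.25 ≤ 0.25, so result = 1
  (p ∧ q) = min(0.25, 0.25) = 0.25
  (q ∧ (p ∧ q)) = min(0.25, 0.25) = 0.25
  ((q → q) → (q ∧ (p ∧ q))): 1 > 0.25, so result = 0.25
  ¬q: Gödel ¬ of 0.25 = 0 (operand ≠ 0)
  (q ∨ ¬q) = max(0.25, 0) = 0.25
  (((q → q) → (q ∧ (p ∧ q))) ∨ (q ∨ ¬q)) = max(0.25, 0.25) = 0.25
  (q ∨ (((q → q) → (q ∧ (p ∧ q))) ∨ (q ∨ ¬q))) = max(0.25, 0.25) = 0.25
  ¬p: Gödel ¬ of 0.25 = 0 (operand ≠ 0)
  ((q ∨ (((q → q) → (q ∧ (p ∧ q))) ∨ (q ∨ ¬q))) ∨ ¬p) = max(0.25, 0) = 0.25
Checking all 25 assignments confirms none give a value below 0.25.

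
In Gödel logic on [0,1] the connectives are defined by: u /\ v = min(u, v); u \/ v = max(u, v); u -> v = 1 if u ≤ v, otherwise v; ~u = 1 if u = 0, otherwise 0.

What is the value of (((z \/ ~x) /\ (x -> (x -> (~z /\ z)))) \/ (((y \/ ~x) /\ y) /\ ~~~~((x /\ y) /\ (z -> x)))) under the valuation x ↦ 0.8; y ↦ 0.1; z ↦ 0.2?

0.10

~x: Gödel ¬ of 0.8 = 0 (operand ≠ 0)
(z \/ ~x) = max(0.2, 0) = 0.2
~z: Gödel ¬ of 0.2 = 0 (operand ≠ 0)
(~z /\ z) = min(0, 0.2) = 0
(x -> (~z /\ z)): 0.8 > 0, so result = 0
(x -> (x -> (~z /\ z))): 0.8 > 0, so result = 0
((z \/ ~x) /\ (x -> (x -> (~z /\ z)))) = min(0.2, 0) = 0
~x: Gödel ¬ of 0.8 = 0 (operand ≠ 0)
(y \/ ~x) = max(0.1, 0) = 0.1
((y \/ ~x) /\ y) = min(0.1, 0.1) = 0.1
(x /\ y) = min(0.8, 0.1) = 0.1
(z -> x): 0.2 ≤ 0.8, so result = 1
((x /\ y) /\ (z -> x)) = min(0.1, 1) = 0.1
~((x /\ y) /\ (z -> x)): Gödel ¬ of 0.1 = 0 (operand ≠ 0)
~~((x /\ y) /\ (z -> x)): Gödel ¬ of 0 = 1 (operand is 0)
~~~((x /\ y) /\ (z -> x)): Gödel ¬ of 1 = 0 (operand ≠ 0)
~~~~((x /\ y) /\ (z -> x)): Gödel ¬ of 0 = 1 (operand is 0)
(((y \/ ~x) /\ y) /\ ~~~~((x /\ y) /\ (z -> x))) = min(0.1, 1) = 0.1
(((z \/ ~x) /\ (x -> (x -> (~z /\ z)))) \/ (((y \/ ~x) /\ y) /\ ~~~~((x /\ y) /\ (z -> x)))) = max(0, 0.1) = 0.1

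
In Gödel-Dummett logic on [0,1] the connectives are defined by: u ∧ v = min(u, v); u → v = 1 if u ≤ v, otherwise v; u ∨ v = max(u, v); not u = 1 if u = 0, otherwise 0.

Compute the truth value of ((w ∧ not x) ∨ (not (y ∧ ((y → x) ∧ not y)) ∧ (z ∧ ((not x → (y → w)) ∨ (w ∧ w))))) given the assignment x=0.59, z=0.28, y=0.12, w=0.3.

0.28

not x: Gödel ¬ of 0.59 = 0 (operand ≠ 0)
(w ∧ not x) = min(0.3, 0) = 0
(y → x): 0.12 ≤ 0.59, so result = 1
not y: Gödel ¬ of 0.12 = 0 (operand ≠ 0)
((y → x) ∧ not y) = min(1, 0) = 0
(y ∧ ((y → x) ∧ not y)) = min(0.12, 0) = 0
not (y ∧ ((y → x) ∧ not y)): Gödel ¬ of 0 = 1 (operand is 0)
not x: Gödel ¬ of 0.59 = 0 (operand ≠ 0)
(y → w): 0.12 ≤ 0.3, so result = 1
(not x → (y → w)): 0 ≤ 1, so result = 1
(w ∧ w) = min(0.3, 0.3) = 0.3
((not x → (y → w)) ∨ (w ∧ w)) = max(1, 0.3) = 1
(z ∧ ((not x → (y → w)) ∨ (w ∧ w))) = min(0.28, 1) = 0.28
(not (y ∧ ((y → x) ∧ not y)) ∧ (z ∧ ((not x → (y → w)) ∨ (w ∧ w)))) = min(1, 0.28) = 0.28
((w ∧ not x) ∨ (not (y ∧ ((y → x) ∧ not y)) ∧ (z ∧ ((not x → (y → w)) ∨ (w ∧ w))))) = max(0, 0.28) = 0.28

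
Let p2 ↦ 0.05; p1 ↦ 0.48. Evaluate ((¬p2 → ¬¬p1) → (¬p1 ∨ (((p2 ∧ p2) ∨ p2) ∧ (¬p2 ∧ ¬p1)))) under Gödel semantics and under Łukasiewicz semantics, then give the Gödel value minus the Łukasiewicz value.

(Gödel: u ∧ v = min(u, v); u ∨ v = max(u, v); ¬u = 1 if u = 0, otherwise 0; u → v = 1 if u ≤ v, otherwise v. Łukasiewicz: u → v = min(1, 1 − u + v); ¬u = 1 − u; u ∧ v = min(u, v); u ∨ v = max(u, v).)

Gödel evaluation:
  ¬p2: Gödel ¬ of 0.05 = 0 (operand ≠ 0)
  ¬p1: Gödel ¬ of 0.48 = 0 (operand ≠ 0)
  ¬¬p1: Gödel ¬ of 0 = 1 (operand is 0)
  (¬p2 → ¬¬p1): 0 ≤ 1, so result = 1
  ¬p1: Gödel ¬ of 0.48 = 0 (operand ≠ 0)
  (p2 ∧ p2) = min(0.05, 0.05) = 0.05
  ((p2 ∧ p2) ∨ p2) = max(0.05, 0.05) = 0.05
  ¬p2: Gödel ¬ of 0.05 = 0 (operand ≠ 0)
  ¬p1: Gödel ¬ of 0.48 = 0 (operand ≠ 0)
  (¬p2 ∧ ¬p1) = min(0, 0) = 0
  (((p2 ∧ p2) ∨ p2) ∧ (¬p2 ∧ ¬p1)) = min(0.05, 0) = 0
  (¬p1 ∨ (((p2 ∧ p2) ∨ p2) ∧ (¬p2 ∧ ¬p1))) = max(0, 0) = 0
  ((¬p2 → ¬¬p1) → (¬p1 ∨ (((p2 ∧ p2) ∨ p2) ∧ (¬p2 ∧ ¬p1)))): 1 > 0, so result = 0
  Gödel value = 0
Łukasiewicz evaluation:
  ¬p2: Łukasiewicz ¬ gives 1 − 0.05 = 0.95
  ¬p1: Łukasiewicz ¬ gives 1 − 0.48 = 0.52
  ¬¬p1: Łukasiewicz ¬ gives 1 − 0.52 = 0.48
  (¬p2 → ¬¬p1): min(1, 1 − 0.95 + 0.48) = 0.53
  ¬p1: Łukasiewicz ¬ gives 1 − 0.48 = 0.52
  (p2 ∧ p2) = min(0.05, 0.05) = 0.05
  ((p2 ∧ p2) ∨ p2) = max(0.05, 0.05) = 0.05
  ¬p2: Łukasiewicz ¬ gives 1 − 0.05 = 0.95
  ¬p1: Łukasiewicz ¬ gives 1 − 0.48 = 0.52
  (¬p2 ∧ ¬p1) = min(0.95, 0.52) = 0.52
  (((p2 ∧ p2) ∨ p2) ∧ (¬p2 ∧ ¬p1)) = min(0.05, 0.52) = 0.05
  (¬p1 ∨ (((p2 ∧ p2) ∨ p2) ∧ (¬p2 ∧ ¬p1))) = max(0.52, 0.05) = 0.52
  ((¬p2 → ¬¬p1) → (¬p1 ∨ (((p2 ∧ p2) ∨ p2) ∧ (¬p2 ∧ ¬p1)))): min(1, 1 − 0.53 + 0.52) = 0.99
  Łukasiewicz value = 0.99
Difference: 0 − 0.99 = -0.99

-0.99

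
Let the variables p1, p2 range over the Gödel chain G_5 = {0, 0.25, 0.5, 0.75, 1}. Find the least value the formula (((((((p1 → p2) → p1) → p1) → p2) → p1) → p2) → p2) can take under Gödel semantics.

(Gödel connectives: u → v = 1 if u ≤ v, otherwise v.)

The minimum is attained at p1 = 0, p2 = 0.25:
  (p1 → p2): 0 ≤ 0.25, so result = 1
  ((p1 → p2) → p1): 1 > 0, so result = 0
  (((p1 → p2) → p1) → p1): 0 ≤ 0, so result = 1
  ((((p1 → p2) → p1) → p1) → p2): 1 > 0.25, so result = 0.25
  (((((p1 → p2) → p1) → p1) → p2) → p1): 0.25 > 0, so result = 0
  ((((((p1 → p2) → p1) → p1) → p2) → p1) → p2): 0 ≤ 0.25, so result = 1
  (((((((p1 → p2) → p1) → p1) → p2) → p1) → p2) → p2): 1 > 0.25, so result = 0.25
Checking all 25 assignments confirms none give a value below 0.25.

0.25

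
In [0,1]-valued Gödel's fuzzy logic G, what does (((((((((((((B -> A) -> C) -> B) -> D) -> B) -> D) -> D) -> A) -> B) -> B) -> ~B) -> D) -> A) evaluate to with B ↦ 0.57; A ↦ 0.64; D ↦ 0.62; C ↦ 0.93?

(B -> A): 0.57 ≤ 0.64, so result = 1
((B -> A) -> C): 1 > 0.93, so result = 0.93
(((B -> A) -> C) -> B): 0.93 > 0.57, so result = 0.57
((((B -> A) -> C) -> B) -> D): 0.57 ≤ 0.62, so result = 1
(((((B -> A) -> C) -> B) -> D) -> B): 1 > 0.57, so result = 0.57
((((((B -> A) -> C) -> B) -> D) -> B) -> D): 0.57 ≤ 0.62, so result = 1
(((((((B -> A) -> C) -> B) -> D) -> B) -> D) -> D): 1 > 0.62, so result = 0.62
((((((((B -> A) -> C) -> B) -> D) -> B) -> D) -> D) -> A): 0.62 ≤ 0.64, so result = 1
(((((((((B -> A) -> C) -> B) -> D) -> B) -> D) -> D) -> A) -> B): 1 > 0.57, so result = 0.57
((((((((((B -> A) -> C) -> B) -> D) -> B) -> D) -> D) -> A) -> B) -> B): 0.57 ≤ 0.57, so result = 1
~B: Gödel ¬ of 0.57 = 0 (operand ≠ 0)
(((((((((((B -> A) -> C) -> B) -> D) -> B) -> D) -> D) -> A) -> B) -> B) -> ~B): 1 > 0, so result = 0
((((((((((((B -> A) -> C) -> B) -> D) -> B) -> D) -> D) -> A) -> B) -> B) -> ~B) -> D): 0 ≤ 0.62, so result = 1
(((((((((((((B -> A) -> C) -> B) -> D) -> B) -> D) -> D) -> A) -> B) -> B) -> ~B) -> D) -> A): 1 > 0.64, so result = 0.64

0.64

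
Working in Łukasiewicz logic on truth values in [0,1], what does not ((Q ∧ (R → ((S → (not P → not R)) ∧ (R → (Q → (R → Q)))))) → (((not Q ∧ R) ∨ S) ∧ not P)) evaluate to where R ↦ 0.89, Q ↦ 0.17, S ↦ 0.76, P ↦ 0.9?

not P: Łukasiewicz ¬ gives 1 − 0.9 = 0.1
not R: Łukasiewicz ¬ gives 1 − 0.89 = 0.11
(not P → not R): min(1, 1 − 0.1 + 0.11) = 1
(S → (not P → not R)): min(1, 1 − 0.76 + 1) = 1
(R → Q): min(1, 1 − 0.89 + 0.17) = 0.28
(Q → (R → Q)): min(1, 1 − 0.17 + 0.28) = 1
(R → (Q → (R → Q))): min(1, 1 − 0.89 + 1) = 1
((S → (not P → not R)) ∧ (R → (Q → (R → Q)))) = min(1, 1) = 1
(R → ((S → (not P → not R)) ∧ (R → (Q → (R → Q))))): min(1, 1 − 0.89 + 1) = 1
(Q ∧ (R → ((S → (not P → not R)) ∧ (R → (Q → (R → Q)))))) = min(0.17, 1) = 0.17
not Q: Łukasiewicz ¬ gives 1 − 0.17 = 0.83
(not Q ∧ R) = min(0.83, 0.89) = 0.83
((not Q ∧ R) ∨ S) = max(0.83, 0.76) = 0.83
not P: Łukasiewicz ¬ gives 1 − 0.9 = 0.1
(((not Q ∧ R) ∨ S) ∧ not P) = min(0.83, 0.1) = 0.1
((Q ∧ (R → ((S → (not P → not R)) ∧ (R → (Q → (R → Q)))))) → (((not Q ∧ R) ∨ S) ∧ not P)): min(1, 1 − 0.17 + 0.1) = 0.93
not ((Q ∧ (R → ((S → (not P → not R)) ∧ (R → (Q → (R → Q)))))) → (((not Q ∧ R) ∨ S) ∧ not P)): Łukasiewicz ¬ gives 1 − 0.93 = 0.07

0.07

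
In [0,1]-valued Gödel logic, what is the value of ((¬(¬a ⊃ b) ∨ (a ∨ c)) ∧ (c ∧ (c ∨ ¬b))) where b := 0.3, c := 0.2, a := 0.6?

0.20

¬a: Gödel ¬ of 0.6 = 0 (operand ≠ 0)
(¬a ⊃ b): 0 ≤ 0.3, so result = 1
¬(¬a ⊃ b): Gödel ¬ of 1 = 0 (operand ≠ 0)
(a ∨ c) = max(0.6, 0.2) = 0.6
(¬(¬a ⊃ b) ∨ (a ∨ c)) = max(0, 0.6) = 0.6
¬b: Gödel ¬ of 0.3 = 0 (operand ≠ 0)
(c ∨ ¬b) = max(0.2, 0) = 0.2
(c ∧ (c ∨ ¬b)) = min(0.2, 0.2) = 0.2
((¬(¬a ⊃ b) ∨ (a ∨ c)) ∧ (c ∧ (c ∨ ¬b))) = min(0.6, 0.2) = 0.2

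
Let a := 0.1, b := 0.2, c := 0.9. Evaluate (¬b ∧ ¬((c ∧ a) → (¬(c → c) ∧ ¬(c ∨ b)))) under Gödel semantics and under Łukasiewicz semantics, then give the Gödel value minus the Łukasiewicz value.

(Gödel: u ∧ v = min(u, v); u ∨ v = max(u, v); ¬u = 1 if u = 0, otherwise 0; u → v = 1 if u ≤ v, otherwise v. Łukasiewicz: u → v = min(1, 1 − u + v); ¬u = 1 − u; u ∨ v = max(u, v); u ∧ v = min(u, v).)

-0.10

Gödel evaluation:
  ¬b: Gödel ¬ of 0.2 = 0 (operand ≠ 0)
  (c ∧ a) = min(0.9, 0.1) = 0.1
  (c → c): 0.9 ≤ 0.9, so result = 1
  ¬(c → c): Gödel ¬ of 1 = 0 (operand ≠ 0)
  (c ∨ b) = max(0.9, 0.2) = 0.9
  ¬(c ∨ b): Gödel ¬ of 0.9 = 0 (operand ≠ 0)
  (¬(c → c) ∧ ¬(c ∨ b)) = min(0, 0) = 0
  ((c ∧ a) → (¬(c → c) ∧ ¬(c ∨ b))): 0.1 > 0, so result = 0
  ¬((c ∧ a) → (¬(c → c) ∧ ¬(c ∨ b))): Gödel ¬ of 0 = 1 (operand is 0)
  (¬b ∧ ¬((c ∧ a) → (¬(c → c) ∧ ¬(c ∨ b)))) = min(0, 1) = 0
  Gödel value = 0
Łukasiewicz evaluation:
  ¬b: Łukasiewicz ¬ gives 1 − 0.2 = 0.8
  (c ∧ a) = min(0.9, 0.1) = 0.1
  (c → c): min(1, 1 − 0.9 + 0.9) = 1
  ¬(c → c): Łukasiewicz ¬ gives 1 − 1 = 0
  (c ∨ b) = max(0.9, 0.2) = 0.9
  ¬(c ∨ b): Łukasiewicz ¬ gives 1 − 0.9 = 0.1
  (¬(c → c) ∧ ¬(c ∨ b)) = min(0, 0.1) = 0
  ((c ∧ a) → (¬(c → c) ∧ ¬(c ∨ b))): min(1, 1 − 0.1 + 0) = 0.9
  ¬((c ∧ a) → (¬(c → c) ∧ ¬(c ∨ b))): Łukasiewicz ¬ gives 1 − 0.9 = 0.1
  (¬b ∧ ¬((c ∧ a) → (¬(c → c) ∧ ¬(c ∨ b)))) = min(0.8, 0.1) = 0.1
  Łukasiewicz value = 0.1
Difference: 0 − 0.1 = -0.10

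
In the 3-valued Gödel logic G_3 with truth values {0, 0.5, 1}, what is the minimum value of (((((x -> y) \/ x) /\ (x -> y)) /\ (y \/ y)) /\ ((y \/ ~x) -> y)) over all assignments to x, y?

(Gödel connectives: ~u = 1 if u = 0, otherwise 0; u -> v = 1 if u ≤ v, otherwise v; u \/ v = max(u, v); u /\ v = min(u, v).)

The minimum is attained at x = 0, y = 0:
  (x -> y): 0 ≤ 0, so result = 1
  ((x -> y) \/ x) = max(1, 0) = 1
  (x -> y): 0 ≤ 0, so result = 1
  (((x -> y) \/ x) /\ (x -> y)) = min(1, 1) = 1
  (y \/ y) = max(0, 0) = 0
  ((((x -> y) \/ x) /\ (x -> y)) /\ (y \/ y)) = min(1, 0) = 0
  ~x: Gödel ¬ of 0 = 1 (operand is 0)
  (y \/ ~x) = max(0, 1) = 1
  ((y \/ ~x) -> y): 1 > 0, so result = 0
  (((((x -> y) \/ x) /\ (x -> y)) /\ (y \/ y)) /\ ((y \/ ~x) -> y)) = min(0, 0) = 0
Checking all 9 assignments confirms none give a value below 0.00.

0.00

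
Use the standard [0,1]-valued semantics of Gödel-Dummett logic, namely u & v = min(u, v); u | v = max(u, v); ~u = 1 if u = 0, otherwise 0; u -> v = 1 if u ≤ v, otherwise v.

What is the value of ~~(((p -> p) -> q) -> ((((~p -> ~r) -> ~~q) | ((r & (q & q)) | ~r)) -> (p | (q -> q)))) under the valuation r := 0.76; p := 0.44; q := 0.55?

(p -> p): 0.44 ≤ 0.44, so result = 1
((p -> p) -> q): 1 > 0.55, so result = 0.55
~p: Gödel ¬ of 0.44 = 0 (operand ≠ 0)
~r: Gödel ¬ of 0.76 = 0 (operand ≠ 0)
(~p -> ~r): 0 ≤ 0, so result = 1
~q: Gödel ¬ of 0.55 = 0 (operand ≠ 0)
~~q: Gödel ¬ of 0 = 1 (operand is 0)
((~p -> ~r) -> ~~q): 1 ≤ 1, so result = 1
(q & q) = min(0.55, 0.55) = 0.55
(r & (q & q)) = min(0.76, 0.55) = 0.55
~r: Gödel ¬ of 0.76 = 0 (operand ≠ 0)
((r & (q & q)) | ~r) = max(0.55, 0) = 0.55
(((~p -> ~r) -> ~~q) | ((r & (q & q)) | ~r)) = max(1, 0.55) = 1
(q -> q): 0.55 ≤ 0.55, so result = 1
(p | (q -> q)) = max(0.44, 1) = 1
((((~p -> ~r) -> ~~q) | ((r & (q & q)) | ~r)) -> (p | (q -> q))): 1 ≤ 1, so result = 1
(((p -> p) -> q) -> ((((~p -> ~r) -> ~~q) | ((r & (q & q)) | ~r)) -> (p | (q -> q)))): 0.55 ≤ 1, so result = 1
~(((p -> p) -> q) -> ((((~p -> ~r) -> ~~q) | ((r & (q & q)) | ~r)) -> (p | (q -> q)))): Gödel ¬ of 1 = 0 (operand ≠ 0)
~~(((p -> p) -> q) -> ((((~p -> ~r) -> ~~q) | ((r & (q & q)) | ~r)) -> (p | (q -> q)))): Gödel ¬ of 0 = 1 (operand is 0)

1.00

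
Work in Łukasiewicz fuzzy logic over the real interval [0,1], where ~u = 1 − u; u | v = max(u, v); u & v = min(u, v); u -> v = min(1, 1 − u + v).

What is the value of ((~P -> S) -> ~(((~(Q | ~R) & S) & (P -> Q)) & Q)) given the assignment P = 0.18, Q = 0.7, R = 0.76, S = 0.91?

0.70

~P: Łukasiewicz ¬ gives 1 − 0.18 = 0.82
(~P -> S): min(1, 1 − 0.82 + 0.91) = 1
~R: Łukasiewicz ¬ gives 1 − 0.76 = 0.24
(Q | ~R) = max(0.7, 0.24) = 0.7
~(Q | ~R): Łukasiewicz ¬ gives 1 − 0.7 = 0.3
(~(Q | ~R) & S) = min(0.3, 0.91) = 0.3
(P -> Q): min(1, 1 − 0.18 + 0.7) = 1
((~(Q | ~R) & S) & (P -> Q)) = min(0.3, 1) = 0.3
(((~(Q | ~R) & S) & (P -> Q)) & Q) = min(0.3, 0.7) = 0.3
~(((~(Q | ~R) & S) & (P -> Q)) & Q): Łukasiewicz ¬ gives 1 − 0.3 = 0.7
((~P -> S) -> ~(((~(Q | ~R) & S) & (P -> Q)) & Q)): min(1, 1 − 1 + 0.7) = 0.7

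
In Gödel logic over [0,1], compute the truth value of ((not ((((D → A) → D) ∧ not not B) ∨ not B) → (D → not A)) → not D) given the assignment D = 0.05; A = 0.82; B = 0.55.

(D → A): 0.05 ≤ 0.82, so result = 1
((D → A) → D): 1 > 0.05, so result = 0.05
not B: Gödel ¬ of 0.55 = 0 (operand ≠ 0)
not not B: Gödel ¬ of 0 = 1 (operand is 0)
(((D → A) → D) ∧ not not B) = min(0.05, 1) = 0.05
not B: Gödel ¬ of 0.55 = 0 (operand ≠ 0)
((((D → A) → D) ∧ not not B) ∨ not B) = max(0.05, 0) = 0.05
not ((((D → A) → D) ∧ not not B) ∨ not B): Gödel ¬ of 0.05 = 0 (operand ≠ 0)
not A: Gödel ¬ of 0.82 = 0 (operand ≠ 0)
(D → not A): 0.05 > 0, so result = 0
(not ((((D → A) → D) ∧ not not B) ∨ not B) → (D → not A)): 0 ≤ 0, so result = 1
not D: Gödel ¬ of 0.05 = 0 (operand ≠ 0)
((not ((((D → A) → D) ∧ not not B) ∨ not B) → (D → not A)) → not D): 1 > 0, so result = 0

0.00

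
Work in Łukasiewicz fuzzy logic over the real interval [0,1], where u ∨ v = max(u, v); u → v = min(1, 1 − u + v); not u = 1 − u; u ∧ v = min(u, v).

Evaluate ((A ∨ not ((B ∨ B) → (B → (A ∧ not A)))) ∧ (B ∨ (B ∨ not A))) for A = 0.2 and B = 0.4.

0.20

(B ∨ B) = max(0.4, 0.4) = 0.4
not A: Łukasiewicz ¬ gives 1 − 0.2 = 0.8
(A ∧ not A) = min(0.2, 0.8) = 0.2
(B → (A ∧ not A)): min(1, 1 − 0.4 + 0.2) = 0.8
((B ∨ B) → (B → (A ∧ not A))): min(1, 1 − 0.4 + 0.8) = 1
not ((B ∨ B) → (B → (A ∧ not A))): Łukasiewicz ¬ gives 1 − 1 = 0
(A ∨ not ((B ∨ B) → (B → (A ∧ not A)))) = max(0.2, 0) = 0.2
not A: Łukasiewicz ¬ gives 1 − 0.2 = 0.8
(B ∨ not A) = max(0.4, 0.8) = 0.8
(B ∨ (B ∨ not A)) = max(0.4, 0.8) = 0.8
((A ∨ not ((B ∨ B) → (B → (A ∧ not A)))) ∧ (B ∨ (B ∨ not A))) = min(0.2, 0.8) = 0.2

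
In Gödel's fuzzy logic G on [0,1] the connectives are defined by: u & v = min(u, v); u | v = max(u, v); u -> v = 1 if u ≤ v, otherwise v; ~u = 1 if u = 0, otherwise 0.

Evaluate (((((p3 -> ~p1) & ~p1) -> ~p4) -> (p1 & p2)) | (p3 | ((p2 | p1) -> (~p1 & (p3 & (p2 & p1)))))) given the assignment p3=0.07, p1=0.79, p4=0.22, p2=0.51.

0.51

~p1: Gödel ¬ of 0.79 = 0 (operand ≠ 0)
(p3 -> ~p1): 0.07 > 0, so result = 0
~p1: Gödel ¬ of 0.79 = 0 (operand ≠ 0)
((p3 -> ~p1) & ~p1) = min(0, 0) = 0
~p4: Gödel ¬ of 0.22 = 0 (operand ≠ 0)
(((p3 -> ~p1) & ~p1) -> ~p4): 0 ≤ 0, so result = 1
(p1 & p2) = min(0.79, 0.51) = 0.51
((((p3 -> ~p1) & ~p1) -> ~p4) -> (p1 & p2)): 1 > 0.51, so result = 0.51
(p2 | p1) = max(0.51, 0.79) = 0.79
~p1: Gödel ¬ of 0.79 = 0 (operand ≠ 0)
(p2 & p1) = min(0.51, 0.79) = 0.51
(p3 & (p2 & p1)) = min(0.07, 0.51) = 0.07
(~p1 & (p3 & (p2 & p1))) = min(0, 0.07) = 0
((p2 | p1) -> (~p1 & (p3 & (p2 & p1)))): 0.79 > 0, so result = 0
(p3 | ((p2 | p1) -> (~p1 & (p3 & (p2 & p1))))) = max(0.07, 0) = 0.07
(((((p3 -> ~p1) & ~p1) -> ~p4) -> (p1 & p2)) | (p3 | ((p2 | p1) -> (~p1 & (p3 & (p2 & p1)))))) = max(0.51, 0.07) = 0.51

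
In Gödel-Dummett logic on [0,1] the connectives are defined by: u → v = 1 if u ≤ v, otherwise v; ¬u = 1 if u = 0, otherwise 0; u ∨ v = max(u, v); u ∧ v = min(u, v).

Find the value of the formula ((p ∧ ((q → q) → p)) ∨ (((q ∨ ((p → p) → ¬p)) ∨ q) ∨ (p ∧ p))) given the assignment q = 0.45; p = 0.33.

(q → q): 0.45 ≤ 0.45, so result = 1
((q → q) → p): 1 > 0.33, so result = 0.33
(p ∧ ((q → q) → p)) = min(0.33, 0.33) = 0.33
(p → p): 0.33 ≤ 0.33, so result = 1
¬p: Gödel ¬ of 0.33 = 0 (operand ≠ 0)
((p → p) → ¬p): 1 > 0, so result = 0
(q ∨ ((p → p) → ¬p)) = max(0.45, 0) = 0.45
((q ∨ ((p → p) → ¬p)) ∨ q) = max(0.45, 0.45) = 0.45
(p ∧ p) = min(0.33, 0.33) = 0.33
(((q ∨ ((p → p) → ¬p)) ∨ q) ∨ (p ∧ p)) = max(0.45, 0.33) = 0.45
((p ∧ ((q → q) → p)) ∨ (((q ∨ ((p → p) → ¬p)) ∨ q) ∨ (p ∧ p))) = max(0.33, 0.45) = 0.45

0.45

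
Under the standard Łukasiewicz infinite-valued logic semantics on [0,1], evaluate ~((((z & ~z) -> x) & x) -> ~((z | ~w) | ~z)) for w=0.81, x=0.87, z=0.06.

~z: Łukasiewicz ¬ gives 1 − 0.06 = 0.94
(z & ~z) = min(0.06, 0.94) = 0.06
((z & ~z) -> x): min(1, 1 − 0.06 + 0.87) = 1
(((z & ~z) -> x) & x) = min(1, 0.87) = 0.87
~w: Łukasiewicz ¬ gives 1 − 0.81 = 0.19
(z | ~w) = max(0.06, 0.19) = 0.19
~z: Łukasiewicz ¬ gives 1 − 0.06 = 0.94
((z | ~w) | ~z) = max(0.19, 0.94) = 0.94
~((z | ~w) | ~z): Łukasiewicz ¬ gives 1 − 0.94 = 0.06
((((z & ~z) -> x) & x) -> ~((z | ~w) | ~z)): min(1, 1 − 0.87 + 0.06) = 0.19
~((((z & ~z) -> x) & x) -> ~((z | ~w) | ~z)): Łukasiewicz ¬ gives 1 − 0.19 = 0.81

0.81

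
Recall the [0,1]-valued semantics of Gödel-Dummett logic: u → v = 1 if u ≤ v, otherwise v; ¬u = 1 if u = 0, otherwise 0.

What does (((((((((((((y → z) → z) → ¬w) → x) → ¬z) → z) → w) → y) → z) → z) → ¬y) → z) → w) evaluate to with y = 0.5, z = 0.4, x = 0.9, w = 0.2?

(y → z): 0.5 > 0.4, so result = 0.4
((y → z) → z): 0.4 ≤ 0.4, so result = 1
¬w: Gödel ¬ of 0.2 = 0 (operand ≠ 0)
(((y → z) → z) → ¬w): 1 > 0, so result = 0
((((y → z) → z) → ¬w) → x): 0 ≤ 0.9, so result = 1
¬z: Gödel ¬ of 0.4 = 0 (operand ≠ 0)
(((((y → z) → z) → ¬w) → x) → ¬z): 1 > 0, so result = 0
((((((y → z) → z) → ¬w) → x) → ¬z) → z): 0 ≤ 0.4, so result = 1
(((((((y → z) → z) → ¬w) → x) → ¬z) → z) → w): 1 > 0.2, so result = 0.2
((((((((y → z) → z) → ¬w) → x) → ¬z) → z) → w) → y): 0.2 ≤ 0.5, so result = 1
(((((((((y → z) → z) → ¬w) → x) → ¬z) → z) → w) → y) → z): 1 > 0.4, so result = 0.4
((((((((((y → z) → z) → ¬w) → x) → ¬z) → z) → w) → y) → z) → z): 0.4 ≤ 0.4, so result = 1
¬y: Gödel ¬ of 0.5 = 0 (operand ≠ 0)
(((((((((((y → z) → z) → ¬w) → x) → ¬z) → z) → w) → y) → z) → z) → ¬y): 1 > 0, so result = 0
((((((((((((y → z) → z) → ¬w) → x) → ¬z) → z) → w) → y) → z) → z) → ¬y) → z): 0 ≤ 0.4, so result = 1
(((((((((((((y → z) → z) → ¬w) → x) → ¬z) → z) → w) → y) → z) → z) → ¬y) → z) → w): 1 > 0.2, so result = 0.2

0.20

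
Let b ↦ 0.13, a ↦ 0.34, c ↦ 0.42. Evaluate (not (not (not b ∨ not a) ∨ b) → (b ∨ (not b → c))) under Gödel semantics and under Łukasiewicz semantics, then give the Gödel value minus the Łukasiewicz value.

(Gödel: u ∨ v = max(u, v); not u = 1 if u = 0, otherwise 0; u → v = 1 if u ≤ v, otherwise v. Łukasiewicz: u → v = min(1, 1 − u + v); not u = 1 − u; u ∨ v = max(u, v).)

Gödel evaluation:
  not b: Gödel ¬ of 0.13 = 0 (operand ≠ 0)
  not a: Gödel ¬ of 0.34 = 0 (operand ≠ 0)
  (not b ∨ not a) = max(0, 0) = 0
  not (not b ∨ not a): Gödel ¬ of 0 = 1 (operand is 0)
  (not (not b ∨ not a) ∨ b) = max(1, 0.13) = 1
  not (not (not b ∨ not a) ∨ b): Gödel ¬ of 1 = 0 (operand ≠ 0)
  not b: Gödel ¬ of 0.13 = 0 (operand ≠ 0)
  (not b → c): 0 ≤ 0.42, so result = 1
  (b ∨ (not b → c)) = max(0.13, 1) = 1
  (not (not (not b ∨ not a) ∨ b) → (b ∨ (not b → c))): 0 ≤ 1, so result = 1
  Gödel value = 1
Łukasiewicz evaluation:
  not b: Łukasiewicz ¬ gives 1 − 0.13 = 0.87
  not a: Łukasiewicz ¬ gives 1 − 0.34 = 0.66
  (not b ∨ not a) = max(0.87, 0.66) = 0.87
  not (not b ∨ not a): Łukasiewicz ¬ gives 1 − 0.87 = 0.13
  (not (not b ∨ not a) ∨ b) = max(0.13, 0.13) = 0.13
  not (not (not b ∨ not a) ∨ b): Łukasiewicz ¬ gives 1 − 0.13 = 0.87
  not b: Łukasiewicz ¬ gives 1 − 0.13 = 0.87
  (not b → c): min(1, 1 − 0.87 + 0.42) = 0.55
  (b ∨ (not b → c)) = max(0.13, 0.55) = 0.55
  (not (not (not b ∨ not a) ∨ b) → (b ∨ (not b → c))): min(1, 1 − 0.87 + 0.55) = 0.68
  Łukasiewicz value = 0.68
Difference: 1 − 0.68 = 0.32

0.32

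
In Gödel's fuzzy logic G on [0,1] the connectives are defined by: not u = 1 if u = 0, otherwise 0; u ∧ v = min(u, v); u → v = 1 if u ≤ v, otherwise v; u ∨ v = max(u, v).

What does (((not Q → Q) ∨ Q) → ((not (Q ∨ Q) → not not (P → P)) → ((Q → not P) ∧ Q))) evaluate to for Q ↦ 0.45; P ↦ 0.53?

0.00

not Q: Gödel ¬ of 0.45 = 0 (operand ≠ 0)
(not Q → Q): 0 ≤ 0.45, so result = 1
((not Q → Q) ∨ Q) = max(1, 0.45) = 1
(Q ∨ Q) = max(0.45, 0.45) = 0.45
not (Q ∨ Q): Gödel ¬ of 0.45 = 0 (operand ≠ 0)
(P → P): 0.53 ≤ 0.53, so result = 1
not (P → P): Gödel ¬ of 1 = 0 (operand ≠ 0)
not not (P → P): Gödel ¬ of 0 = 1 (operand is 0)
(not (Q ∨ Q) → not not (P → P)): 0 ≤ 1, so result = 1
not P: Gödel ¬ of 0.53 = 0 (operand ≠ 0)
(Q → not P): 0.45 > 0, so result = 0
((Q → not P) ∧ Q) = min(0, 0.45) = 0
((not (Q ∨ Q) → not not (P → P)) → ((Q → not P) ∧ Q)): 1 > 0, so result = 0
(((not Q → Q) ∨ Q) → ((not (Q ∨ Q) → not not (P → P)) → ((Q → not P) ∧ Q))): 1 > 0, so result = 0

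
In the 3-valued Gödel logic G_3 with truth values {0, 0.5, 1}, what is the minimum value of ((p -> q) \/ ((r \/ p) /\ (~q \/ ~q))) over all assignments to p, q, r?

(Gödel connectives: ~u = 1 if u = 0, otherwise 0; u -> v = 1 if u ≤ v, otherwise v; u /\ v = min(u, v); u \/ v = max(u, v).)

The minimum is attained at p = 0.5, q = 0, r = 0:
  (p -> q): 0.5 > 0, so result = 0
  (r \/ p) = max(0, 0.5) = 0.5
  ~q: Gödel ¬ of 0 = 1 (operand is 0)
  ~q: Gödel ¬ of 0 = 1 (operand is 0)
  (~q \/ ~q) = max(1, 1) = 1
  ((r \/ p) /\ (~q \/ ~q)) = min(0.5, 1) = 0.5
  ((p -> q) \/ ((r \/ p) /\ (~q \/ ~q))) = max(0, 0.5) = 0.5
Checking all 27 assignments confirms none give a value below 0.50.

0.50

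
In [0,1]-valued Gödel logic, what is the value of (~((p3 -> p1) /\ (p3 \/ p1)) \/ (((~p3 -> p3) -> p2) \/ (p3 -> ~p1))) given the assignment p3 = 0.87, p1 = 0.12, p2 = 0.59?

0.59

(p3 -> p1): 0.87 > 0.12, so result = 0.12
(p3 \/ p1) = max(0.87, 0.12) = 0.87
((p3 -> p1) /\ (p3 \/ p1)) = min(0.12, 0.87) = 0.12
~((p3 -> p1) /\ (p3 \/ p1)): Gödel ¬ of 0.12 = 0 (operand ≠ 0)
~p3: Gödel ¬ of 0.87 = 0 (operand ≠ 0)
(~p3 -> p3): 0 ≤ 0.87, so result = 1
((~p3 -> p3) -> p2): 1 > 0.59, so result = 0.59
~p1: Gödel ¬ of 0.12 = 0 (operand ≠ 0)
(p3 -> ~p1): 0.87 > 0, so result = 0
(((~p3 -> p3) -> p2) \/ (p3 -> ~p1)) = max(0.59, 0) = 0.59
(~((p3 -> p1) /\ (p3 \/ p1)) \/ (((~p3 -> p3) -> p2) \/ (p3 -> ~p1))) = max(0, 0.59) = 0.59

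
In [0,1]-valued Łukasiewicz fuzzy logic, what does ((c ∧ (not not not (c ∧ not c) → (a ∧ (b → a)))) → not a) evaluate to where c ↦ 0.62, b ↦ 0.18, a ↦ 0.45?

0.93

not c: Łukasiewicz ¬ gives 1 − 0.62 = 0.38
(c ∧ not c) = min(0.62, 0.38) = 0.38
not (c ∧ not c): Łukasiewicz ¬ gives 1 − 0.38 = 0.62
not not (c ∧ not c): Łukasiewicz ¬ gives 1 − 0.62 = 0.38
not not not (c ∧ not c): Łukasiewicz ¬ gives 1 − 0.38 = 0.62
(b → a): min(1, 1 − 0.18 + 0.45) = 1
(a ∧ (b → a)) = min(0.45, 1) = 0.45
(not not not (c ∧ not c) → (a ∧ (b → a))): min(1, 1 − 0.62 + 0.45) = 0.83
(c ∧ (not not not (c ∧ not c) → (a ∧ (b → a)))) = min(0.62, 0.83) = 0.62
not a: Łukasiewicz ¬ gives 1 − 0.45 = 0.55
((c ∧ (not not not (c ∧ not c) → (a ∧ (b → a)))) → not a): min(1, 1 − 0.62 + 0.55) = 0.93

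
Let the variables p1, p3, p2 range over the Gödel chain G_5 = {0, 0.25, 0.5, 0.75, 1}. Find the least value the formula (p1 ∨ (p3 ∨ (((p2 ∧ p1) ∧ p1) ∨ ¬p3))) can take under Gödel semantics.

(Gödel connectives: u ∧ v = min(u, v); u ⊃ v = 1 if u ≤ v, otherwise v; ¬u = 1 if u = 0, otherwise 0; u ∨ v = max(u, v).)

0.25

The minimum is attained at p1 = 0, p3 = 0.25, p2 = 0:
  (p2 ∧ p1) = min(0, 0) = 0
  ((p2 ∧ p1) ∧ p1) = min(0, 0) = 0
  ¬p3: Gödel ¬ of 0.25 = 0 (operand ≠ 0)
  (((p2 ∧ p1) ∧ p1) ∨ ¬p3) = max(0, 0) = 0
  (p3 ∨ (((p2 ∧ p1) ∧ p1) ∨ ¬p3)) = max(0.25, 0) = 0.25
  (p1 ∨ (p3 ∨ (((p2 ∧ p1) ∧ p1) ∨ ¬p3))) = max(0, 0.25) = 0.25
Checking all 125 assignments confirms none give a value below 0.25.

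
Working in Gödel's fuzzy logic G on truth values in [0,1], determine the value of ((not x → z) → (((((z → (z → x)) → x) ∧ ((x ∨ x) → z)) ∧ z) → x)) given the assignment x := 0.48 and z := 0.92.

0.48

not x: Gödel ¬ of 0.48 = 0 (operand ≠ 0)
(not x → z): 0 ≤ 0.92, so result = 1
(z → x): 0.92 > 0.48, so result = 0.48
(z → (z → x)): 0.92 > 0.48, so result = 0.48
((z → (z → x)) → x): 0.48 ≤ 0.48, so result = 1
(x ∨ x) = max(0.48, 0.48) = 0.48
((x ∨ x) → z): 0.48 ≤ 0.92, so result = 1
(((z → (z → x)) → x) ∧ ((x ∨ x) → z)) = min(1, 1) = 1
((((z → (z → x)) → x) ∧ ((x ∨ x) → z)) ∧ z) = min(1, 0.92) = 0.92
(((((z → (z → x)) → x) ∧ ((x ∨ x) → z)) ∧ z) → x): 0.92 > 0.48, so result = 0.48
((not x → z) → (((((z → (z → x)) → x) ∧ ((x ∨ x) → z)) ∧ z) → x)): 1 > 0.48, so result = 0.48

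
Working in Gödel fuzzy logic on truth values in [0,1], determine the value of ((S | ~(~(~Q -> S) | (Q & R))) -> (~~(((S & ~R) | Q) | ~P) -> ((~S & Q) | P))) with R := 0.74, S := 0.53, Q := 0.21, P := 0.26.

0.26

~Q: Gödel ¬ of 0.21 = 0 (operand ≠ 0)
(~Q -> S): 0 ≤ 0.53, so result = 1
~(~Q -> S): Gödel ¬ of 1 = 0 (operand ≠ 0)
(Q & R) = min(0.21, 0.74) = 0.21
(~(~Q -> S) | (Q & R)) = max(0, 0.21) = 0.21
~(~(~Q -> S) | (Q & R)): Gödel ¬ of 0.21 = 0 (operand ≠ 0)
(S | ~(~(~Q -> S) | (Q & R))) = max(0.53, 0) = 0.53
~R: Gödel ¬ of 0.74 = 0 (operand ≠ 0)
(S & ~R) = min(0.53, 0) = 0
((S & ~R) | Q) = max(0, 0.21) = 0.21
~P: Gödel ¬ of 0.26 = 0 (operand ≠ 0)
(((S & ~R) | Q) | ~P) = max(0.21, 0) = 0.21
~(((S & ~R) | Q) | ~P): Gödel ¬ of 0.21 = 0 (operand ≠ 0)
~~(((S & ~R) | Q) | ~P): Gödel ¬ of 0 = 1 (operand is 0)
~S: Gödel ¬ of 0.53 = 0 (operand ≠ 0)
(~S & Q) = min(0, 0.21) = 0
((~S & Q) | P) = max(0, 0.26) = 0.26
(~~(((S & ~R) | Q) | ~P) -> ((~S & Q) | P)): 1 > 0.26, so result = 0.26
((S | ~(~(~Q -> S) | (Q & R))) -> (~~(((S & ~R) | Q) | ~P) -> ((~S & Q) | P))): 0.53 > 0.26, so result = 0.26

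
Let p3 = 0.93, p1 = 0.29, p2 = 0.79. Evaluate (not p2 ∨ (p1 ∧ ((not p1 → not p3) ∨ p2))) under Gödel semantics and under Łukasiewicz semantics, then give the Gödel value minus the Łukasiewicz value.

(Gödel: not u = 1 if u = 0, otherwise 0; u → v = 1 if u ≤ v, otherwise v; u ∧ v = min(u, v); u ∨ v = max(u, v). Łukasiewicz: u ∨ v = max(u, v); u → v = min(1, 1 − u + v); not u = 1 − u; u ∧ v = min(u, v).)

0.00

Gödel evaluation:
  not p2: Gödel ¬ of 0.79 = 0 (operand ≠ 0)
  not p1: Gödel ¬ of 0.29 = 0 (operand ≠ 0)
  not p3: Gödel ¬ of 0.93 = 0 (operand ≠ 0)
  (not p1 → not p3): 0 ≤ 0, so result = 1
  ((not p1 → not p3) ∨ p2) = max(1, 0.79) = 1
  (p1 ∧ ((not p1 → not p3) ∨ p2)) = min(0.29, 1) = 0.29
  (not p2 ∨ (p1 ∧ ((not p1 → not p3) ∨ p2))) = max(0, 0.29) = 0.29
  Gödel value = 0.29
Łukasiewicz evaluation:
  not p2: Łukasiewicz ¬ gives 1 − 0.79 = 0.21
  not p1: Łukasiewicz ¬ gives 1 − 0.29 = 0.71
  not p3: Łukasiewicz ¬ gives 1 − 0.93 = 0.07
  (not p1 → not p3): min(1, 1 − 0.71 + 0.07) = 0.36
  ((not p1 → not p3) ∨ p2) = max(0.36, 0.79) = 0.79
  (p1 ∧ ((not p1 → not p3) ∨ p2)) = min(0.29, 0.79) = 0.29
  (not p2 ∨ (p1 ∧ ((not p1 → not p3) ∨ p2))) = max(0.21, 0.29) = 0.29
  Łukasiewicz value = 0.29
Difference: 0.29 − 0.29 = 0.00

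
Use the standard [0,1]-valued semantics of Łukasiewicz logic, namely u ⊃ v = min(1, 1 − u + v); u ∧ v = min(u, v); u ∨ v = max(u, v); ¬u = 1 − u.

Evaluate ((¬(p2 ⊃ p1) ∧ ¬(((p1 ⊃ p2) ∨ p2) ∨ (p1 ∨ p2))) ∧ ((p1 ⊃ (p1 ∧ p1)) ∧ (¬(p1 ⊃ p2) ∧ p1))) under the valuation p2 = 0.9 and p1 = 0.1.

0.00

(p2 ⊃ p1): min(1, 1 − 0.9 + 0.1) = 0.2
¬(p2 ⊃ p1): Łukasiewicz ¬ gives 1 − 0.2 = 0.8
(p1 ⊃ p2): min(1, 1 − 0.1 + 0.9) = 1
((p1 ⊃ p2) ∨ p2) = max(1, 0.9) = 1
(p1 ∨ p2) = max(0.1, 0.9) = 0.9
(((p1 ⊃ p2) ∨ p2) ∨ (p1 ∨ p2)) = max(1, 0.9) = 1
¬(((p1 ⊃ p2) ∨ p2) ∨ (p1 ∨ p2)): Łukasiewicz ¬ gives 1 − 1 = 0
(¬(p2 ⊃ p1) ∧ ¬(((p1 ⊃ p2) ∨ p2) ∨ (p1 ∨ p2))) = min(0.8, 0) = 0
(p1 ∧ p1) = min(0.1, 0.1) = 0.1
(p1 ⊃ (p1 ∧ p1)): min(1, 1 − 0.1 + 0.1) = 1
(p1 ⊃ p2): min(1, 1 − 0.1 + 0.9) = 1
¬(p1 ⊃ p2): Łukasiewicz ¬ gives 1 − 1 = 0
(¬(p1 ⊃ p2) ∧ p1) = min(0, 0.1) = 0
((p1 ⊃ (p1 ∧ p1)) ∧ (¬(p1 ⊃ p2) ∧ p1)) = min(1, 0) = 0
((¬(p2 ⊃ p1) ∧ ¬(((p1 ⊃ p2) ∨ p2) ∨ (p1 ∨ p2))) ∧ ((p1 ⊃ (p1 ∧ p1)) ∧ (¬(p1 ⊃ p2) ∧ p1))) = min(0, 0) = 0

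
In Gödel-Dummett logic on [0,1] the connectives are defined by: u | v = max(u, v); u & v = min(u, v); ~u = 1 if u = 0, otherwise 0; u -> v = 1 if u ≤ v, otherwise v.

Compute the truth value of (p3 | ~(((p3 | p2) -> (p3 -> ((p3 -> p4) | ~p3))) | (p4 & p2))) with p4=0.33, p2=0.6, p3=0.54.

(p3 | p2) = max(0.54, 0.6) = 0.6
(p3 -> p4): 0.54 > 0.33, so result = 0.33
~p3: Gödel ¬ of 0.54 = 0 (operand ≠ 0)
((p3 -> p4) | ~p3) = max(0.33, 0) = 0.33
(p3 -> ((p3 -> p4) | ~p3)): 0.54 > 0.33, so result = 0.33
((p3 | p2) -> (p3 -> ((p3 -> p4) | ~p3))): 0.6 > 0.33, so result = 0.33
(p4 & p2) = min(0.33, 0.6) = 0.33
(((p3 | p2) -> (p3 -> ((p3 -> p4) | ~p3))) | (p4 & p2)) = max(0.33, 0.33) = 0.33
~(((p3 | p2) -> (p3 -> ((p3 -> p4) | ~p3))) | (p4 & p2)): Gödel ¬ of 0.33 = 0 (operand ≠ 0)
(p3 | ~(((p3 | p2) -> (p3 -> ((p3 -> p4) | ~p3))) | (p4 & p2))) = max(0.54, 0) = 0.54

0.54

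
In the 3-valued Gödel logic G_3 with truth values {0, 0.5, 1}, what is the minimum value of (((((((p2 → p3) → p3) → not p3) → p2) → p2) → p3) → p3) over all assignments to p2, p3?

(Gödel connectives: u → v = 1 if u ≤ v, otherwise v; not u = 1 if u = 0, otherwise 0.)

0.50

The minimum is attained at p2 = 0, p3 = 0.5:
  (p2 → p3): 0 ≤ 0.5, so result = 1
  ((p2 → p3) → p3): 1 > 0.5, so result = 0.5
  not p3: Gödel ¬ of 0.5 = 0 (operand ≠ 0)
  (((p2 → p3) → p3) → not p3): 0.5 > 0, so result = 0
  ((((p2 → p3) → p3) → not p3) → p2): 0 ≤ 0, so result = 1
  (((((p2 → p3) → p3) → not p3) → p2) → p2): 1 > 0, so result = 0
  ((((((p2 → p3) → p3) → not p3) → p2) → p2) → p3): 0 ≤ 0.5, so result = 1
  (((((((p2 → p3) → p3) → not p3) → p2) → p2) → p3) → p3): 1 > 0.5, so result = 0.5
Checking all 9 assignments confirms none give a value below 0.50.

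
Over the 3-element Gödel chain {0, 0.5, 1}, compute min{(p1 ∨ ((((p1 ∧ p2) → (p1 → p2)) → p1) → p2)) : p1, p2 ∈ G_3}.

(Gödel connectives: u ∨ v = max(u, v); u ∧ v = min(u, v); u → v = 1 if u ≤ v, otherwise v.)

0.50

The minimum is attained at p1 = 0.5, p2 = 0:
  (p1 ∧ p2) = min(0.5, 0) = 0
  (p1 → p2): 0.5 > 0, so result = 0
  ((p1 ∧ p2) → (p1 → p2)): 0 ≤ 0, so result = 1
  (((p1 ∧ p2) → (p1 → p2)) → p1): 1 > 0.5, so result = 0.5
  ((((p1 ∧ p2) → (p1 → p2)) → p1) → p2): 0.5 > 0, so result = 0
  (p1 ∨ ((((p1 ∧ p2) → (p1 → p2)) → p1) → p2)) = max(0.5, 0) = 0.5
Checking all 9 assignments confirms none give a value below 0.50.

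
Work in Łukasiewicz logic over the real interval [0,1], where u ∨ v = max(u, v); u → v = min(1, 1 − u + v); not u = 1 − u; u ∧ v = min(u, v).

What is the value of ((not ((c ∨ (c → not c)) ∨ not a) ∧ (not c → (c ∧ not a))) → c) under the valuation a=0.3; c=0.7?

not c: Łukasiewicz ¬ gives 1 − 0.7 = 0.3
(c → not c): min(1, 1 − 0.7 + 0.3) = 0.6
(c ∨ (c → not c)) = max(0.7, 0.6) = 0.7
not a: Łukasiewicz ¬ gives 1 − 0.3 = 0.7
((c ∨ (c → not c)) ∨ not a) = max(0.7, 0.7) = 0.7
not ((c ∨ (c → not c)) ∨ not a): Łukasiewicz ¬ gives 1 − 0.7 = 0.3
not c: Łukasiewicz ¬ gives 1 − 0.7 = 0.3
not a: Łukasiewicz ¬ gives 1 − 0.3 = 0.7
(c ∧ not a) = min(0.7, 0.7) = 0.7
(not c → (c ∧ not a)): min(1, 1 − 0.3 + 0.7) = 1
(not ((c ∨ (c → not c)) ∨ not a) ∧ (not c → (c ∧ not a))) = min(0.3, 1) = 0.3
((not ((c ∨ (c → not c)) ∨ not a) ∧ (not c → (c ∧ not a))) → c): min(1, 1 − 0.3 + 0.7) = 1

1.00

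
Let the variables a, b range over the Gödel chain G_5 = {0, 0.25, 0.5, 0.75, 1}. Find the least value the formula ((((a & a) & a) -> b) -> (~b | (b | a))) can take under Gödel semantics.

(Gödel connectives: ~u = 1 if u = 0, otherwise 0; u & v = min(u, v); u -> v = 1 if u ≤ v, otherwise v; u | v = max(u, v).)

The minimum is attained at a = 0, b = 0.25:
  (a & a) = min(0, 0) = 0
  ((a & a) & a) = min(0, 0) = 0
  (((a & a) & a) -> b): 0 ≤ 0.25, so result = 1
  ~b: Gödel ¬ of 0.25 = 0 (operand ≠ 0)
  (b | a) = max(0.25, 0) = 0.25
  (~b | (b | a)) = max(0, 0.25) = 0.25
  ((((a & a) & a) -> b) -> (~b | (b | a))): 1 > 0.25, so result = 0.25
Checking all 25 assignments confirms none give a value below 0.25.

0.25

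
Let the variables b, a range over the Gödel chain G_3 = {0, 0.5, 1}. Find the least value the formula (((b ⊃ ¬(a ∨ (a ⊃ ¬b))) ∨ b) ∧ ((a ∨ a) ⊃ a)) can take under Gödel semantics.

The minimum is attained at b = 0.5, a = 0:
  ¬b: Gödel ¬ of 0.5 = 0 (operand ≠ 0)
  (a ⊃ ¬b): 0 ≤ 0, so result = 1
  (a ∨ (a ⊃ ¬b)) = max(0, 1) = 1
  ¬(a ∨ (a ⊃ ¬b)): Gödel ¬ of 1 = 0 (operand ≠ 0)
  (b ⊃ ¬(a ∨ (a ⊃ ¬b))): 0.5 > 0, so result = 0
  ((b ⊃ ¬(a ∨ (a ⊃ ¬b))) ∨ b) = max(0, 0.5) = 0.5
  (a ∨ a) = max(0, 0) = 0
  ((a ∨ a) ⊃ a): 0 ≤ 0, so result = 1
  (((b ⊃ ¬(a ∨ (a ⊃ ¬b))) ∨ b) ∧ ((a ∨ a) ⊃ a)) = min(0.5, 1) = 0.5
Checking all 9 assignments confirms none give a value below 0.50.

0.50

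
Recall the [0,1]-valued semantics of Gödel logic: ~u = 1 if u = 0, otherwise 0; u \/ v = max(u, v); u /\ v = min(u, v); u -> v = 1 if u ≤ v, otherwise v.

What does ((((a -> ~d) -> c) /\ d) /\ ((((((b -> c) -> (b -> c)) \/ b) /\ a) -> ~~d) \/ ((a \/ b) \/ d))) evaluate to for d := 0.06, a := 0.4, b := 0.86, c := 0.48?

0.06

~d: Gödel ¬ of 0.06 = 0 (operand ≠ 0)
(a -> ~d): 0.4 > 0, so result = 0
((a -> ~d) -> c): 0 ≤ 0.48, so result = 1
(((a -> ~d) -> c) /\ d) = min(1, 0.06) = 0.06
(b -> c): 0.86 > 0.48, so result = 0.48
(b -> c): 0.86 > 0.48, so result = 0.48
((b -> c) -> (b -> c)): 0.48 ≤ 0.48, so result = 1
(((b -> c) -> (b -> c)) \/ b) = max(1, 0.86) = 1
((((b -> c) -> (b -> c)) \/ b) /\ a) = min(1, 0.4) = 0.4
~d: Gödel ¬ of 0.06 = 0 (operand ≠ 0)
~~d: Gödel ¬ of 0 = 1 (operand is 0)
(((((b -> c) -> (b -> c)) \/ b) /\ a) -> ~~d): 0.4 ≤ 1, so result = 1
(a \/ b) = max(0.4, 0.86) = 0.86
((a \/ b) \/ d) = max(0.86, 0.06) = 0.86
((((((b -> c) -> (b -> c)) \/ b) /\ a) -> ~~d) \/ ((a \/ b) \/ d)) = max(1, 0.86) = 1
((((a -> ~d) -> c) /\ d) /\ ((((((b -> c) -> (b -> c)) \/ b) /\ a) -> ~~d) \/ ((a \/ b) \/ d))) = min(0.06, 1) = 0.06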